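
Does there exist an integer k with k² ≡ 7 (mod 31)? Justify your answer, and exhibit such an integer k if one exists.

k = 21 works: 21² = 441, and 441 − 7 = 434 = 14·31.

k = 21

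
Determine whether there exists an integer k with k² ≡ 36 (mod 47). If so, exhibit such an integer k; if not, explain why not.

k = 6

Take k = 6. Then 6² = 36, and since 0 ≤ 36 < 47 this is already reduced: 6² ≡ 36 (mod 47).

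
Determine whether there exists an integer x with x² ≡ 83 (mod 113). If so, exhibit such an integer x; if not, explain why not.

Take x = 99. Then 99² = 9801 = 86·113 + 83, so 99² ≡ 83 (mod 113).

x = 99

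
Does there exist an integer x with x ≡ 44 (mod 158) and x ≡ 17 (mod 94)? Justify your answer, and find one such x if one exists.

No, no such integer exists.

Both moduli are multiples of 2 = gcd(158, 94), so any solution would satisfy x ≡ 44 and x ≡ 17 modulo 2 simultaneously.
But 44 mod 2 = 0 while 17 mod 2 = 1, a contradiction.
Hence the system has no solution.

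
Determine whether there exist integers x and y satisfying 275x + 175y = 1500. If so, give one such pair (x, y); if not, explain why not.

gcd(275, 175) = 25, and 25 divides 1500, so integer solutions exist.
Dividing through by 25 reduces the equation to 11x + 7y = 60.
Run the Euclidean algorithm on 11 and 7: 11 = 1·7 + 4, 7 = 1·4 + 3, 4 = 1·3 + 1, 3 = 3·1 + 0.
Unwinding: 1 = 4 − 1·3 = 4 − (7 − 1·4) = −7 + 2·4 = −7 + 2·(11 − 1·7) = 2·11 − 3·7, i.e. 11·2 + 7·(-3) = 1.
Multiplying through by 60: x = 2·60 = 120, y = (-3)·60 = -180 is a solution.
Subtracting 17·7 from x and adding 17·11 to y gives the tidier solution (1, 7).
Check: 275·1 + 175·7 = 275 + 1225 = 1500. ✓

x = 1, y = 7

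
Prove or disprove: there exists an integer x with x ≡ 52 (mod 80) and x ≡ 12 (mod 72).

The moduli are not coprime: gcd(80, 72) = 8. Compatibility requires 8 ∣ (12 − 52) = -40, which holds, so solutions exist.
Step through x = 52, 52 + 80, 52 + 2·80, …: the values 52, 132, 212, 292, 372 reduce mod 72 to 52, 60, 68, 4, 12. The value 372 hits 12.
Verify: 372 = 4·80 + 52 and 372 = 5·72 + 12. ✓

x = 372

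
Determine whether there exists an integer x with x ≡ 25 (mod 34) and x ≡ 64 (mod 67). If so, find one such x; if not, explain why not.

x = 399

Since 34 and 67 share no common factor, CRT says the pair of congruences has a solution (unique mod 2278).
Any solution of the first congruence is x = 25 + 34t; substituting into the second, 34t ≡ 64 − 25 ≡ 39 (mod 67).
Invert 34 mod 67 by the Euclidean algorithm: 67 = 1·34 + 33, 34 = 1·33 + 1, 33 = 33·1 + 0; back-substituting, 1 = 34 − 1·33 = 34 − (67 − 1·34) = −67 + 2·34. Hence 34·2 ≡ 1, so 34⁻¹ ≡ 2 (mod 67).
Multiplying by 2: t ≡ 2·39 = 78 ≡ 11 (mod 67).
Taking t = 11 gives x = 25 + 34·11 = 399.
Indeed 399 ≡ 25 (mod 34) and 399 ≡ 64 (mod 67).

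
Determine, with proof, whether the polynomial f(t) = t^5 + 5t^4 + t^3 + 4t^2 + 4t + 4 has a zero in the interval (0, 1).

The endpoint values f(0) = 4 and f(1) = 19 are both positive. Claim: f(t) > 0 for every t in (0, 1).
The nonzero coefficients of f are all positive, so for t > 0 every term of f(t) is positive (the constant term 4 strictly so).
So f is strictly positive on (0, 1); no root exists in the interval.

No.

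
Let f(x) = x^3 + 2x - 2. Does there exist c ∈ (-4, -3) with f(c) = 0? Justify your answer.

f has no root in that interval.

f(-4) = -74 and f(-3) = -35, both negative.
f'(x) = 3x^2 + 2 has discriminant 0² − 4·3·2 = -24 < 0, so f' has no real roots and is positive for every real x.
Hence f is strictly increasing on ℝ, and in particular on [-4, -3]. A strictly monotone function with same-sign endpoint values stays negative on the whole interval, so f has no zero in (-4, -3).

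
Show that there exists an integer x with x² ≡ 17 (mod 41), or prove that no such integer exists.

There is no such integer.

Apply Euler's criterion with the prime 41: 17 is a quadratic residue iff 17^20 ≡ 1 (mod 41), and a non-residue iff it is ≡ −1.
Repeated squaring mod 41: 17^2 = 289 ≡ 2; 17^4 ≡ 2² = 4 ≡ 4; 17^8 ≡ 4² = 16 ≡ 16; 17^16 ≡ 16² = 256 ≡ 10.
Since 20 = 16 + 4, 17^20 ≡ 10 · 4; multiplying out mod 41: 10·4 = 40 ≡ 40. Thus 17^20 ≡ 40 ≡ −1 (mod 41).
The value −1 means 17 is a non-residue modulo 41, so x² ≡ 17 (mod 41) is impossible.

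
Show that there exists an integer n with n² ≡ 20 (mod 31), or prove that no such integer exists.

n = 12

Take n = 12. Then 12² = 144 = 4·31 + 20, so 12² ≡ 20 (mod 31).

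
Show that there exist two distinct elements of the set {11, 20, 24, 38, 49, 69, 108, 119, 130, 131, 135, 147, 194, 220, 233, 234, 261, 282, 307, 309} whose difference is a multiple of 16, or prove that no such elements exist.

69 and 261 are such a pair.

69 mod 16 = 5 and 261 mod 16 = 5, so 261 − 69 = 192 = 12·16.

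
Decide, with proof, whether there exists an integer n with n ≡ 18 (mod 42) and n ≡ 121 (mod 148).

No such integer exists.

Reduce both congruences modulo 2, which divides 42 and 148: they say n ≡ 18 (mod 2) and n ≡ 121 (mod 2).
But 18 mod 2 = 0 while 121 mod 2 = 1, a contradiction.
Therefore no such n exists.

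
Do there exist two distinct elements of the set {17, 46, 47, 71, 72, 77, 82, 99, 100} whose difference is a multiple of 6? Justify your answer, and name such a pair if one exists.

Reduce each element mod 6: 17↦5, 46↦4, 47↦5, 71↦5, 72↦0, 77↦5, 82↦4, 99↦3, 100↦4. The residue 5 repeats (at 17 and 47), and 47 − 17 = 30 = 5·6.

The pair (17, 47) works.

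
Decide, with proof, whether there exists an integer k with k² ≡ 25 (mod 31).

Take k = 5. Then 5² = 25, and since 0 ≤ 25 < 31 this is already reduced: 5² ≡ 25 (mod 31).

k = 5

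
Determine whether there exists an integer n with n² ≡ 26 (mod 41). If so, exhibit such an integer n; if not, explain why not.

41 is prime, so by Euler's criterion 26 is a square mod 41 iff 26^((41−1)/2) = 26^20 ≡ 1 (mod 41).
Repeated squaring mod 41: 26^2 = 676 ≡ 20; 26^4 ≡ 20² = 400 ≡ 31; 26^8 ≡ 31² = 961 ≡ 18; 26^16 ≡ 18² = 324 ≡ 37.
Since 20 = 16 + 4, 26^20 ≡ 37 · 31; multiplying out mod 41: 37·31 = 1147 ≡ 40. Thus 26^20 ≡ 40 ≡ −1 (mod 41).
The value −1 means 26 is a non-residue modulo 41, so n² ≡ 26 (mod 41) is impossible.

No, no such integer exists.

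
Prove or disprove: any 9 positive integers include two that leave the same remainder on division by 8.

There are exactly 8 possible remainders on division by 8.
Placing 9 integers into 8 classes, some class receives at least two — say a and b.
So a and b have equal remainders mod 8, which is exactly what was to be shown.

Yes.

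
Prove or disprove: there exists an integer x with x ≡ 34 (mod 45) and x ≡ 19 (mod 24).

x = 259

Here gcd(45, 24) = 3, and both 34 and 19 leave remainder 1 mod 3, so the system is consistent.
Step through x = 34, 34 + 45, 34 + 2·45, …: the values 34, 79, 124, 169, 214, 259 reduce mod 24 to 10, 7, 4, 1, 22, 19. The value 259 hits 19.
Indeed 259 ≡ 34 (mod 45) and 259 ≡ 19 (mod 24).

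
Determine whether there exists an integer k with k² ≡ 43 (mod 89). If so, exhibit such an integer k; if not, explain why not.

89 is prime, so by Euler's criterion 43 is a square mod 89 iff 43^((89−1)/2) = 43^44 ≡ 1 (mod 89).
Repeated squaring mod 89: 43^2 = 1849 ≡ 69; 43^4 ≡ 69² = 4761 ≡ 44; 43^8 ≡ 44² = 1936 ≡ 67; 43^16 ≡ 67² = 4489 ≡ 39; 43^32 ≡ 39² = 1521 ≡ 8.
Since 44 = 32 + 8 + 4, 43^44 ≡ 8 · 67 · 44; multiplying out mod 89: 8·67 = 536 ≡ 2, then 2·44 = 88 ≡ 88. Thus 43^44 ≡ 88 ≡ −1 (mod 89).
By Euler's criterion 43 is a quadratic non-residue mod 89: no k satisfies k² ≡ 43 (mod 89).

No, no such integer exists.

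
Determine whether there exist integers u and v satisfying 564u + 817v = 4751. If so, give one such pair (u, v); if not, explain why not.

Since gcd(564, 817) = 1, every integer is an integer combination of 564 and 817.
Dividing repeatedly: 817 = 1·564 + 253, 564 = 2·253 + 58, 253 = 4·58 + 21, 58 = 2·21 + 16, 21 = 1·16 + 5, 16 = 3·5 + 1, 5 = 5·1 + 0.
Unwinding: 1 = 16 − 3·5 = 16 − 3·(21 − 1·16) = −3·21 + 4·16 = −3·21 + 4·(58 − 2·21) = 4·58 − 11·21 = 4·58 − 11·(253 − 4·58) = −11·253 + 48·58 = −11·253 + 48·(564 − 2·253) = 48·564 − 107·253 = 48·564 − 107·(817 − 1·564) = −107·817 + 155·564, i.e. 564·155 + 817·(-107) = 1.
Multiplying through by 4751: u = 155·4751 = 736405, v = (-107)·4751 = -508357 is a solution.
Shifting by a multiple of (817, −564) keeps it a solution: u = 736405 − 901·817 = 288, v = -508357 + 901·564 = -193.
Indeed 564·288 + 817·(-193) = 162432 − 157681 = 4751.

u = 288, v = -193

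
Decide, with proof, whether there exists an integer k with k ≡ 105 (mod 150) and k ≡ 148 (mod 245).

There is no such integer.

Reduce both congruences modulo 5, which divides 150 and 245: they say k ≡ 105 (mod 5) and k ≡ 148 (mod 5).
These are incompatible: 105 − 148 = -43 is not divisible by 5.
Hence the system has no solution.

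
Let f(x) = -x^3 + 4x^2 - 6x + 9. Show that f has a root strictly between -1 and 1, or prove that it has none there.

f has no root in that interval.

Evaluate at the endpoints: f(-1) = 20, f(1) = 6 — same sign (positive).
The derivative f'(x) = -3x^2 + 8x - 6 is a quadratic with discriminant 8² − 4·(-3)·(-6) = -8 < 0; it never vanishes, so it is always negative (sign of the leading coefficient).
So f is strictly decreasing; between -1 and 1 its values lie between f(-1) = 20 and f(1) = 6, all positive. Therefore f has no root in (-1, 1).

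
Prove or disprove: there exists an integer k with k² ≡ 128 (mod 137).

k = 111

k = 111 works: 111² = 12321, and 12321 − 128 = 12193 = 89·137.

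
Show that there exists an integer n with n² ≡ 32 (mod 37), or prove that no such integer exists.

Apply Euler's criterion with the prime 37: 32 is a quadratic residue iff 32^18 ≡ 1 (mod 37), and a non-residue iff it is ≡ −1.
Squaring successively (mod 37): 32^2 = 1024 ≡ 25; 32^4 ≡ 25² = 625 ≡ 33; 32^8 ≡ 33² = 1089 ≡ 16; 32^16 ≡ 16² = 256 ≡ 34.
Since 18 = 16 + 2, 32^18 ≡ 34 · 25; multiplying out mod 37: 34·25 = 850 ≡ 36. Thus 32^18 ≡ 36 ≡ −1 (mod 37).
The value −1 means 32 is a non-residue modulo 37, so n² ≡ 32 (mod 37) is impossible.

No such integer exists.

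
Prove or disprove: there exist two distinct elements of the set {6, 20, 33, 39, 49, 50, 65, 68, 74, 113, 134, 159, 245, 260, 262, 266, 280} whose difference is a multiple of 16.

6 mod 16 = 6 and 134 mod 16 = 6, so 134 − 6 = 128 = 8·16.

6 and 134 are such a pair.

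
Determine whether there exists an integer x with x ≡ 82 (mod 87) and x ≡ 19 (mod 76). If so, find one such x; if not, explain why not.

x = 1387

The moduli 87 and 76 are coprime, so by the Chinese Remainder Theorem a unique solution modulo 6612 exists.
Any solution of the first congruence is x = 82 + 87t; substituting into the second, 87t ≡ 19 − 82 ≡ 13 (mod 76).
87 ≡ 11 (mod 76), so this reads 11t ≡ 13 (mod 76). Since 11·7 = 77 = 1·76 + 1, the inverse of 11 mod 76 is 7.
Therefore t ≡ 7·13 = 91 ≡ 15 (mod 76).
With t = 15: x = 82 + 87·15 = 1387.
Indeed 1387 ≡ 82 (mod 87) and 1387 ≡ 19 (mod 76).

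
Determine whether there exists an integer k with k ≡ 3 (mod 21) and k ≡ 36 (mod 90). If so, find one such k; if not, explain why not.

k = 486

The moduli are not coprime: gcd(21, 90) = 3. Compatibility requires 3 ∣ (36 − 3) = 33, which holds, so solutions exist.
Put k = 3 + 21t, so we need 21t ≡ 33 (mod 90), equivalently (divide by 3) 7t ≡ 11 (mod 30).
To invert 7 modulo 30: 30 = 4·7 + 2, 7 = 3·2 + 1, 2 = 2·1 + 0, and unwinding, 1 = 7 − 3·2 = 7 − 3·(30 − 4·7) = −3·30 + 13·7. Thus 7⁻¹ ≡ 13 (mod 30).
Therefore t ≡ 13·11 = 143 ≡ 23 (mod 30).
Then k = 3 + 21·23 = 486.
Verify: 486 = 23·21 + 3 and 486 = 5·90 + 36. ✓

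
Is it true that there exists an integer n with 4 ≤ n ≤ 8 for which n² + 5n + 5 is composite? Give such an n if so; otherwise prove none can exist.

At n = 5: 5² + 5·5 + 5 = 55 = 5·11, which is composite.

n = 5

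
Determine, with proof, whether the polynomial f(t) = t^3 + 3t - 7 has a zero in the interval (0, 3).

f(0) = -7 and f(3) = 29, which have opposite signs.
Since f is a polynomial it is continuous on [0, 3].
By the Intermediate Value Theorem f must vanish at some point of (0, 3).

Such a root exists.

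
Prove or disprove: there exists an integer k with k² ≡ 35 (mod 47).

Apply Euler's criterion with the prime 47: 35 is a quadratic residue iff 35^23 ≡ 1 (mod 47), and a non-residue iff it is ≡ −1.
Squaring successively (mod 47): 35^2 = 1225 ≡ 3; 35^4 ≡ 3² = 9 ≡ 9; 35^8 ≡ 9² = 81 ≡ 34; 35^16 ≡ 34² = 1156 ≡ 28.
Since 23 = 16 + 4 + 2 + 1, 35^23 ≡ 28 · 9 · 3 · 35; multiplying out mod 47: 28·9 = 252 ≡ 17, then 17·3 = 51 ≡ 4, then 4·35 = 140 ≡ 46. Thus 35^23 ≡ 46 ≡ −1 (mod 47).
By Euler's criterion 35 is a quadratic non-residue mod 47: no k satisfies k² ≡ 35 (mod 47).

No such integer exists.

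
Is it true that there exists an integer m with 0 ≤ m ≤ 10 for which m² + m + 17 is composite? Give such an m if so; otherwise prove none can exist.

The values for m = 0, 1, …, 10 are 17, 19, 23, 29, 37, 47, 59, 73, 89, 107, 127, and each of these is prime.
So no value in the range makes the expression composite.

No, no such integer m in that range exists.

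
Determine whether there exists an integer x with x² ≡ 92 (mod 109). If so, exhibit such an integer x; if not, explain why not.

No, no such integer exists.

Apply Euler's criterion with the prime 109: 92 is a quadratic residue iff 92^54 ≡ 1 (mod 109), and a non-residue iff it is ≡ −1.
Squaring successively (mod 109): 92^2 = 8464 ≡ 71; 92^4 ≡ 71² = 5041 ≡ 27; 92^8 ≡ 27² = 729 ≡ 75; 92^16 ≡ 75² = 5625 ≡ 66; 92^32 ≡ 66² = 4356 ≡ 105.
Since 54 = 32 + 16 + 4 + 2, 92^54 ≡ 105 · 66 · 27 · 71; multiplying out mod 109: 105·66 = 6930 ≡ 63, then 63·27 = 1701 ≡ 66, then 66·71 = 4686 ≡ 108. Thus 92^54 ≡ 108 ≡ −1 (mod 109).
By Euler's criterion 92 is a quadratic non-residue mod 109: no x satisfies x² ≡ 92 (mod 109).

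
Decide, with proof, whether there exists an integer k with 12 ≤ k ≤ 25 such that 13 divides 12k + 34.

k = 21

At k = 21 we get 12·21 + 34 = 286, and 286 = 13·22.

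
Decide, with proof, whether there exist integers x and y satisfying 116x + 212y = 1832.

x = 3, y = 7

gcd(116, 212) = 4, and 4 divides 1832, so integer solutions exist.
Dividing through by 4 reduces the equation to 29x + 53y = 458.
Dividing repeatedly: 53 = 1·29 + 24, 29 = 1·24 + 5, 24 = 4·5 + 4, 5 = 1·4 + 1, 4 = 4·1 + 0.
Back-substituting, 1 = 5 − 1·4 = 5 − (24 − 4·5) = −24 + 5·5 = −24 + 5·(29 − 1·24) = 5·29 − 6·24 = 5·29 − 6·(53 − 1·29) = −6·53 + 11·29; that is, 29·11 + 53·(-6) = 1.
Times 458: 29·5038 + 53·(-2748) = 458, so (5038, -2748) solves it.
The general solution is x = 5038 + 53k, y = -2748 − 29k; taking k = -95 gives the smaller pair x = 3, y = 7.
Indeed 116·3 + 212·7 = 348 + 1484 = 1832.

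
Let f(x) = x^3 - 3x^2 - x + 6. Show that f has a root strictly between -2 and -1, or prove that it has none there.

Such a root exists.

f(-2) = -12 and f(-1) = 3, which have opposite signs.
f is continuous everywhere (it is a polynomial), in particular on [-2, -1].
By the Intermediate Value Theorem f must vanish at some point of (-2, -1).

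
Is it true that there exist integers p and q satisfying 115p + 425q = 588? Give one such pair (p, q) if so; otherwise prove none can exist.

No, no such integers exist.

Both 115 and 425 are divisible by gcd(115, 425) = 5, hence so is any combination 115p + 425q.
But 588 is not a multiple of 5 (it leaves remainder 3).
So the equation is unsolvable over ℤ.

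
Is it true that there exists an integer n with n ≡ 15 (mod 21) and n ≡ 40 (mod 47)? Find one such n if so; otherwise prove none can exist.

The moduli 21 and 47 are coprime, so by the Chinese Remainder Theorem a unique solution modulo 987 exists.
Write n = 15 + 21t and require 15 + 21t ≡ 40 (mod 47), i.e. 21t ≡ 25 (mod 47).
Note 21·9 = 189 ≡ 1 (mod 47) (as 189 − 1 = 4·47), so 21⁻¹ ≡ 9.
Multiplying by 9: t ≡ 9·25 = 225 ≡ 37 (mod 47).
Taking t = 37 gives n = 15 + 21·37 = 792.
Verify: 792 = 37·21 + 15 and 792 = 16·47 + 40. ✓

n = 792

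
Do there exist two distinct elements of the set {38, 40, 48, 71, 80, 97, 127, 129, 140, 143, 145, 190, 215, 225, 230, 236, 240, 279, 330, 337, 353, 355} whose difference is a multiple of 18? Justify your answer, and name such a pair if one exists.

38 mod 18 = 2 and 236 mod 18 = 2, so 236 − 38 = 198 = 11·18.

38 and 236 are such a pair.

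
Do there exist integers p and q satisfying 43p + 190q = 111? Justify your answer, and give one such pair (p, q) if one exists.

p = 7, q = -1

43 and 190 are coprime, so 43p + 190q ranges over all of ℤ.
Euclidean algorithm: 190 = 4·43 + 18, 43 = 2·18 + 7, 18 = 2·7 + 4, 7 = 1·4 + 3, 4 = 1·3 + 1, 3 = 3·1 + 0.
Unwinding: 1 = 4 − 1·3 = 4 − (7 − 1·4) = −7 + 2·4 = −7 + 2·(18 − 2·7) = 2·18 − 5·7 = 2·18 − 5·(43 − 2·18) = −5·43 + 12·18 = −5·43 + 12·(190 − 4·43) = 12·190 − 53·43, i.e. 43·(-53) + 190·12 = 1.
Scaling by 111 gives the particular solution (p, q) = (-5883, 1332).
The general solution is p = -5883 + 190k, q = 1332 − 43k; taking k = 31 gives the smaller pair p = 7, q = -1.
Check: 43·7 + 190·(-1) = 301 − 190 = 111. ✓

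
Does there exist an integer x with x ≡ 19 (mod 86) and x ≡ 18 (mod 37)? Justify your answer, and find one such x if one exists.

x = 277

gcd(86, 37) = 1, so the Chinese Remainder Theorem guarantees exactly one residue class mod 3182 satisfying both.
Write x = 19 + 86t and require 19 + 86t ≡ 18 (mod 37), i.e. 86t ≡ 36 (mod 37).
86 ≡ 12 (mod 37), so this reads 12t ≡ 36 (mod 37). Note 12·34 = 408 ≡ 1 (mod 37) (as 408 − 1 = 11·37), so 12⁻¹ ≡ 34.
Multiplying by 34: t ≡ 34·36 = 1224 ≡ 3 (mod 37).
With t = 3: x = 19 + 86·3 = 277.
Verify: 277 = 3·86 + 19 and 277 = 7·37 + 18. ✓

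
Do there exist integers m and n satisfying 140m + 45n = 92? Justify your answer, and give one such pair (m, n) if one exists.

There are no such integers.

gcd(140, 45) = 5, so every integer of the form 140m + 45n is a multiple of 5.
However 92 leaves remainder 2 on division by 5.
So the equation is unsolvable over ℤ.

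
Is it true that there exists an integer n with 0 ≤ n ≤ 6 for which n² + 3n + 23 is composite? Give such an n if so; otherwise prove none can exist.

At n = 2: 2² + 3·2 + 23 = 33 = 3·11, which is composite.

n = 2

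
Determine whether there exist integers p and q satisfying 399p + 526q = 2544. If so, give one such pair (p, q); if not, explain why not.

399 and 526 are coprime, so 399p + 526q ranges over all of ℤ.
Euclidean algorithm: 526 = 1·399 + 127, 399 = 3·127 + 18, 127 = 7·18 + 1, 18 = 18·1 + 0.
Unwinding: 1 = 127 − 7·18 = 127 − 7·(399 − 3·127) = −7·399 + 22·127 = −7·399 + 22·(526 − 1·399) = 22·526 − 29·399, i.e. 399·(-29) + 526·22 = 1.
Times 2544: 399·(-73776) + 526·55968 = 2544, so (-73776, 55968) solves it.
The general solution is p = -73776 + 526k, q = 55968 − 399k; taking k = 141 gives the smaller pair p = 390, q = -291.
Indeed 399·390 + 526·(-291) = 155610 − 153066 = 2544.

p = 390, q = -291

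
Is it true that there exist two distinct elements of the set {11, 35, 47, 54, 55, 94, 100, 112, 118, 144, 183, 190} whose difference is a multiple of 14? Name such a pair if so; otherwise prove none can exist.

No such pair exists.

Residues mod 14: 11↦11, 35↦7, 47↦5, 54↦12, 55↦13, 94↦10, 100↦2, 112↦0, 118↦6, 144↦4, 183↦1, 190↦8.
These 12 residues are pairwise different, hence no difference of two elements is divisible by 14.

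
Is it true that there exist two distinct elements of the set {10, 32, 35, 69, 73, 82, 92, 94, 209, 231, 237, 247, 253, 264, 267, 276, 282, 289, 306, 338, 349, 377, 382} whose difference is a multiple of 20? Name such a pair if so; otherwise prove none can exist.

32 and 92 are such a pair.

32 mod 20 = 12 and 92 mod 20 = 12, so 92 − 32 = 60 = 3·20.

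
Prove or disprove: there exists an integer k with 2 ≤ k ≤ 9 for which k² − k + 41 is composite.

The values for k = 2, 3, …, 9 are 43, 47, 53, 61, 71, 83, 97, 113, and each of these is prime.
So no value in the range makes the expression composite.

No such integer k in that range exists.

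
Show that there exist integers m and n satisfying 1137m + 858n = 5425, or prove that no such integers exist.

No such integers exist.

gcd(1137, 858) = 3, so every integer of the form 1137m + 858n is a multiple of 3.
But 5425 is not a multiple of 3 (it leaves remainder 1).
Hence no integers m, n satisfy the equation.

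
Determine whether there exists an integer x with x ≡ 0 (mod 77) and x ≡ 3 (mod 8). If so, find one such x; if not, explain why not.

The moduli 77 and 8 are coprime, so by the Chinese Remainder Theorem a unique solution modulo 616 exists.
Write x = 0 + 77t and require 0 + 77t ≡ 3 (mod 8), i.e. 77t ≡ 3 (mod 8).
77 ≡ 5 (mod 8), so this reads 5t ≡ 3 (mod 8). Invert 5 mod 8 by the Euclidean algorithm: 8 = 1·5 + 3, 5 = 1·3 + 2, 3 = 1·2 + 1, 2 = 2·1 + 0; back-substituting, 1 = 3 − 1·2 = 3 − (5 − 1·3) = −5 + 2·3 = −5 + 2·(8 − 1·5) = 2·8 − 3·5. Hence 5·(-3) ≡ 1, so 5⁻¹ ≡ -3 ≡ 5 (mod 8).
Multiplying by 5: t ≡ 5·3 = 15 ≡ 7 (mod 8).
Taking t = 7 gives x = 0 + 77·7 = 539.
Verify: 539 = 7·77 + 0 and 539 = 67·8 + 3. ✓

x = 539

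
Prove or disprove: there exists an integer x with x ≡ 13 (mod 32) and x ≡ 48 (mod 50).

gcd(32, 50) = 2. If x ≡ 13 (mod 32) and x ≡ 48 (mod 50), then x ≡ 13 (mod 2) and x ≡ 48 (mod 2).
But 13 mod 2 = 1 while 48 mod 2 = 0, a contradiction.
Therefore no such x exists.

No such integer exists.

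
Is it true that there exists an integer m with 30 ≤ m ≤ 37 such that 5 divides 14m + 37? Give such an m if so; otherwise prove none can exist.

m = 32

At m = 32 we get 14·32 + 37 = 485, and 485 = 5·97.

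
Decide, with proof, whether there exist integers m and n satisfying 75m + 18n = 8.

Any value of 75m + 18n is a multiple of gcd(75, 18) = 3.
But 8 is not a multiple of 3 (it leaves remainder 2).
So the equation is unsolvable over ℤ.

No such integers exist.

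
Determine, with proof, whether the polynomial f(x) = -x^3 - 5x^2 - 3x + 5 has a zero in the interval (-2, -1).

f(-2) = -1 and f(-1) = 4, which have opposite signs.
f is continuous everywhere (it is a polynomial), in particular on [-2, -1].
By the Intermediate Value Theorem f must vanish at some point of (-2, -1).

Yes, f has a root in the interval.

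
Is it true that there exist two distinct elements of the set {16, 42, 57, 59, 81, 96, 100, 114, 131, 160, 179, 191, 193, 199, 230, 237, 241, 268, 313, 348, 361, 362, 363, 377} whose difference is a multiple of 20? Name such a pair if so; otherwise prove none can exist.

Reduce each element mod 20: 16↦16, 42↦2, 57↦17, 59↦19, 81↦1, 96↦16, 100↦0, 114↦14, 131↦11, 160↦0, 179↦19, 191↦11, 193↦13, 199↦19, 230↦10, 237↦17, 241↦1, 268↦8, 313↦13, 348↦8, 361↦1, 362↦2, 363↦3, 377↦17. The residue 16 repeats (at 16 and 96), and 96 − 16 = 80 = 4·20.

16 and 96 are such a pair.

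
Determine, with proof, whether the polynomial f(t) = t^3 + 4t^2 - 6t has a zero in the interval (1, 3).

Yes, f has a root in the interval.

f(1) = -1 and f(3) = 45, which have opposite signs.
Since f is a polynomial it is continuous on [1, 3].
By the Intermediate Value Theorem, f takes the value 0 somewhere in the open interval.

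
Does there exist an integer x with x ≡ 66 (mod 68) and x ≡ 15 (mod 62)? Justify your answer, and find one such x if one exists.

gcd(68, 62) = 2. If x ≡ 66 (mod 68) and x ≡ 15 (mod 62), then x ≡ 66 (mod 2) and x ≡ 15 (mod 2).
But 66 mod 2 = 0 while 15 mod 2 = 1, a contradiction.
So no integer satisfies both congruences.

No such integer exists.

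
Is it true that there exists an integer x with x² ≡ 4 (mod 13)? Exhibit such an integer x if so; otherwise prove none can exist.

x = 11 works: 11² = 121, and 121 − 4 = 117 = 9·13.

x = 11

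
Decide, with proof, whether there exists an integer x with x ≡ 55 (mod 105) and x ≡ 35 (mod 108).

There is no such integer.

Reduce both congruences modulo 3, which divides 105 and 108: they say x ≡ 55 (mod 3) and x ≡ 35 (mod 3).
However 55 ≡ 1 and 35 ≡ 2 (mod 3), and 1 ≠ 2.
Hence the system has no solution.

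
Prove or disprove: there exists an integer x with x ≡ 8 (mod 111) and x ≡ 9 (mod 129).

Reduce both congruences modulo 3, which divides 111 and 129: they say x ≡ 8 (mod 3) and x ≡ 9 (mod 3).
These are incompatible: 8 − 9 = -1 is not divisible by 3.
Hence the system has no solution.

There is no such integer.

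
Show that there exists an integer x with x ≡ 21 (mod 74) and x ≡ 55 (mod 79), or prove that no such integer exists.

x = 687

gcd(74, 79) = 1, so the Chinese Remainder Theorem guarantees exactly one residue class mod 5846 satisfying both.
Write x = 21 + 74t and require 21 + 74t ≡ 55 (mod 79), i.e. 74t ≡ 34 (mod 79).
Note 74·63 = 4662 ≡ 1 (mod 79) (as 4662 − 1 = 59·79), so 74⁻¹ ≡ 63.
Multiplying by 63: t ≡ 63·34 = 2142 ≡ 9 (mod 79).
With t = 9: x = 21 + 74·9 = 687.
Verify: 687 = 9·74 + 21 and 687 = 8·79 + 55. ✓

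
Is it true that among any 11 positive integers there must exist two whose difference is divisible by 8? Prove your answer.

Each integer lies in one of the 8 residue classes modulo 8.
With 11 integers and only 8 classes, the pigeonhole principle forces two of them, say a and b, into the same class.
Their difference a − b is then a multiple of 8.

True.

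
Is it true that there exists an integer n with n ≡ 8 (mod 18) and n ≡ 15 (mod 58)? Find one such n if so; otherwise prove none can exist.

There is no such integer.

gcd(18, 58) = 2. If n ≡ 8 (mod 18) and n ≡ 15 (mod 58), then n ≡ 8 (mod 2) and n ≡ 15 (mod 2).
But 8 mod 2 = 0 while 15 mod 2 = 1, a contradiction.
Therefore no such n exists.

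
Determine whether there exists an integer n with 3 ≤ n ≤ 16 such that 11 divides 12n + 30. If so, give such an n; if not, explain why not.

n = 3

Try n = 3: 12·3 + 30 = 66 = 6·11, which is divisible by 11.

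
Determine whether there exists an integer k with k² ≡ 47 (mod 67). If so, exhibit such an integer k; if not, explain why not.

k = 28 works: 28² = 784, and 784 − 47 = 737 = 11·67.

k = 28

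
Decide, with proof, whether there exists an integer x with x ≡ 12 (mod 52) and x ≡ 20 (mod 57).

Since 52 and 57 share no common factor, CRT says the pair of congruences has a solution (unique mod 2964).
Write x = 12 + 52t and require 12 + 52t ≡ 20 (mod 57), i.e. 52t ≡ 8 (mod 57).
Since 52·34 = 1768 = 31·57 + 1, the inverse of 52 mod 57 is 34.
Multiplying by 34: t ≡ 34·8 = 272 ≡ 44 (mod 57).
With t = 44: x = 12 + 52·44 = 2300.
Check: 2300 mod 52 = 12, 2300 mod 57 = 20. ✓

x = 2300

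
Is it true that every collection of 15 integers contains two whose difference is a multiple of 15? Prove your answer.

No, the set {18, 19, 20, 21, 22, 23, 24, 25, 26, 27, 28, 29, 30, 31, 32} is a counterexample.

Take the 15 consecutive integers 18, 19, …, 32: their residues mod 15 are all distinct because 15 ≤ 15.
No two share a residue, so no pair has difference divisible by 15; the claim fails for this set.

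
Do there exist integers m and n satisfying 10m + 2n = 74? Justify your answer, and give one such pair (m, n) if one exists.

m = 0, n = 37

gcd(10, 2) = 2, and 2 divides 74, so integer solutions exist.
Dividing through by 2 reduces the equation to 5m + 1n = 37.
With a unit coefficient on n, (m, n) = (0, 37) is an immediate solution.
Indeed 10·0 + 2·37 = 0 + 74 = 74.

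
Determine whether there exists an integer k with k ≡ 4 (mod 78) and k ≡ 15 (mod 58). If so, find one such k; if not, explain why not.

No, no such integer exists.

Reduce both congruences modulo 2, which divides 78 and 58: they say k ≡ 4 (mod 2) and k ≡ 15 (mod 2).
These are incompatible: 4 − 15 = -11 is not divisible by 2.
Hence the system has no solution.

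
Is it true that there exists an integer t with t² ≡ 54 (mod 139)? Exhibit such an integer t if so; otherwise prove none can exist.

Take t = 38. Then 38² = 1444 = 10·139 + 54, so 38² ≡ 54 (mod 139).

t = 38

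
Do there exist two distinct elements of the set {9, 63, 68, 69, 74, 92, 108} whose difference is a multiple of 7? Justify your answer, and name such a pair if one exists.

Reduce each element modulo 7: 9↦2, 63↦0, 68↦5, 69↦6, 74↦4, 92↦1, 108↦3.
These 7 residues are pairwise different, hence no difference of two elements is divisible by 7.

No, no such pair exists.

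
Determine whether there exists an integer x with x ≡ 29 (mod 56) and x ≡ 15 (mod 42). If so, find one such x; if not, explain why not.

x = 141

Here gcd(56, 42) = 14, and both 29 and 15 leave remainder 1 mod 14, so the system is consistent.
Step through x = 29, 29 + 56, 29 + 2·56, …: the values 29, 85, 141 reduce mod 42 to 29, 1, 15. The value 141 hits 15.
Check: 141 mod 56 = 29, 141 mod 42 = 15. ✓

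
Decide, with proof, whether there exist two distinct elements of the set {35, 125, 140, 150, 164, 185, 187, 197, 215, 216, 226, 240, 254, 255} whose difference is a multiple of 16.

There is no such pair.

Residues mod 16: 35↦3, 125↦13, 140↦12, 150↦6, 164↦4, 185↦9, 187↦11, 197↦5, 215↦7, 216↦8, 226↦2, 240↦0, 254↦14, 255↦15.
These 14 residues are pairwise different, hence no difference of two elements is divisible by 16.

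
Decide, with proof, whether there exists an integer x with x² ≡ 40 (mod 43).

x = 30 works: 30² = 900, and 900 − 40 = 860 = 20·43.

x = 30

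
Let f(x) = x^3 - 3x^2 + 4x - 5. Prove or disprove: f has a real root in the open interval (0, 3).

Yes, f has a root in the interval.

f(0) = -5 and f(3) = 7, which have opposite signs.
Since f is a polynomial it is continuous on [0, 3].
By the Intermediate Value Theorem f must vanish at some point of (0, 3).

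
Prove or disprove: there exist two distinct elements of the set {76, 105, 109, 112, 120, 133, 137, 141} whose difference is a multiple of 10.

No such pair exists.

Reduce each element modulo 10: 76↦6, 105↦5, 109↦9, 112↦2, 120↦0, 133↦3, 137↦7, 141↦1.
No residue repeats among the 8 elements, so no pair has difference ≡ 0 (mod 10).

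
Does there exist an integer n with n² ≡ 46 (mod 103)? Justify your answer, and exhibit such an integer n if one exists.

n = 47

Take n = 47. Then 47² = 2209 = 21·103 + 46, so 47² ≡ 46 (mod 103).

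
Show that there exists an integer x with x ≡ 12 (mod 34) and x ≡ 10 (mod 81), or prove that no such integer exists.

The moduli 34 and 81 are coprime, so by the Chinese Remainder Theorem a unique solution modulo 2754 exists.
Write x = 12 + 34t and require 12 + 34t ≡ 10 (mod 81), i.e. 34t ≡ 79 (mod 81).
To invert 34 modulo 81: 81 = 2·34 + 13, 34 = 2·13 + 8, 13 = 1·8 + 5, 8 = 1·5 + 3, 5 = 1·3 + 2, 3 = 1·2 + 1, 2 = 2·1 + 0, and unwinding, 1 = 3 − 1·2 = 3 − (5 − 1·3) = −5 + 2·3 = −5 + 2·(8 − 1·5) = 2·8 − 3·5 = 2·8 − 3·(13 − 1·8) = −3·13 + 5·8 = −3·13 + 5·(34 − 2·13) = 5·34 − 13·13 = 5·34 − 13·(81 − 2·34) = −13·81 + 31·34. Thus 34⁻¹ ≡ 31 (mod 81).
Therefore t ≡ 31·79 = 2449 ≡ 19 (mod 81).
Taking t = 19 gives x = 12 + 34·19 = 658.
Check: 658 mod 34 = 12, 658 mod 81 = 10. ✓

x = 658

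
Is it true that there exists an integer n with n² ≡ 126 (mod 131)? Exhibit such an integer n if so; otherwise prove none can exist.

No such integer exists.

131 is prime, so by Euler's criterion 126 is a square mod 131 iff 126^((131−1)/2) = 126^65 ≡ 1 (mod 131).
Repeated squaring mod 131: 126^2 = 15876 ≡ 25; 126^4 ≡ 25² = 625 ≡ 101; 126^8 ≡ 101² = 10201 ≡ 114; 126^16 ≡ 114² = 12996 ≡ 27; 126^32 ≡ 27² = 729 ≡ 74; 126^64 ≡ 74² = 5476 ≡ 105.
Since 65 = 64 + 1, 126^65 ≡ 105 · 126; multiplying out mod 131: 105·126 = 13230 ≡ 130. Thus 126^65 ≡ 130 ≡ −1 (mod 131).
By Euler's criterion 126 is a quadratic non-residue mod 131: no n satisfies n² ≡ 126 (mod 131).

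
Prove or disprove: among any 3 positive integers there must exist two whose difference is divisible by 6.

Try 3 consecutive integers, 18, 19, 20. Their remainders mod 6 are 0, 1, 2 — pairwise different, as any 3 ≤ 6 consecutive integers have distinct residues.
No two share a residue, so no pair has difference divisible by 6; the claim fails for this set.

No, the set {18, 19, 20} is a counterexample.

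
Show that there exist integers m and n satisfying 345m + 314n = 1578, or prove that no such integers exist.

m = 294, n = -318

345 and 314 are coprime, so 345m + 314n ranges over all of ℤ.
Euclidean algorithm: 345 = 1·314 + 31, 314 = 10·31 + 4, 31 = 7·4 + 3, 4 = 1·3 + 1, 3 = 3·1 + 0.
Back-substituting, 1 = 4 − 1·3 = 4 − (31 − 7·4) = −31 + 8·4 = −31 + 8·(314 − 10·31) = 8·314 − 81·31 = 8·314 − 81·(345 − 1·314) = −81·345 + 89·314; that is, 345·(-81) + 314·89 = 1.
Multiplying through by 1578: m = (-81)·1578 = -127818, n = 89·1578 = 140442 is a solution.
Adding 408·314 to m and subtracting 408·345 from n gives the tidier solution (294, -318).
Check: 345·294 + 314·(-318) = 101430 − 99852 = 1578. ✓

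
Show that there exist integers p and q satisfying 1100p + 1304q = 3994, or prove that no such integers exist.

Both 1100 and 1304 are divisible by gcd(1100, 1304) = 4, hence so is any combination 1100p + 1304q.
However 3994 leaves remainder 2 on division by 4.
Therefore 1100p + 1304q = 3994 has no solution in integers.

No, no such integers exist.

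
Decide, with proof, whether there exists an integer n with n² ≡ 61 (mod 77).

No, no such integer exists.

Work modulo the divisor 7 of 77. If n² ≡ 61 (mod 77) then n² ≡ 5 (mod 7).
Since (7 − n)² ≡ n² (mod 7), it suffices to square n = 0, 1, …, 3: the residues are 0, 1, 4, 2.
The set of squares mod 7 is therefore {0, 1, 2, 4}, which does not contain 5.
Therefore n² ≡ 61 (mod 77) has no solution.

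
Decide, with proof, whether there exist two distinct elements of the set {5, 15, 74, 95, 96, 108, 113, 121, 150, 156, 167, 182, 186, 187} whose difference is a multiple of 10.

Yes: 5 and 15.

Both 5 and 15 leave remainder 5 on division by 10; their difference 10 = 1·10 is a multiple of 10.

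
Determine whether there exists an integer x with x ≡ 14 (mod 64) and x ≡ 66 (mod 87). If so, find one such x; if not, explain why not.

Since 64 and 87 share no common factor, CRT says the pair of congruences has a solution (unique mod 5568).
Write x = 14 + 64t and require 14 + 64t ≡ 66 (mod 87), i.e. 64t ≡ 52 (mod 87).
To invert 64 modulo 87: 87 = 1·64 + 23, 64 = 2·23 + 18, 23 = 1·18 + 5, 18 = 3·5 + 3, 5 = 1·3 + 2, 3 = 1·2 + 1, 2 = 2·1 + 0, and unwinding, 1 = 3 − 1·2 = 3 − (5 − 1·3) = −5 + 2·3 = −5 + 2·(18 − 3·5) = 2·18 − 7·5 = 2·18 − 7·(23 − 1·18) = −7·23 + 9·18 = −7·23 + 9·(64 − 2·23) = 9·64 − 25·23 = 9·64 − 25·(87 − 1·64) = −25·87 + 34·64. Thus 64⁻¹ ≡ 34 (mod 87).
Multiplying by 34: t ≡ 34·52 = 1768 ≡ 28 (mod 87).
With t = 28: x = 14 + 64·28 = 1806.
Verify: 1806 = 28·64 + 14 and 1806 = 20·87 + 66. ✓

x = 1806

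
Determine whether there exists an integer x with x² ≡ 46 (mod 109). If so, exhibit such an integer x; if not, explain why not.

x = 68

x = 68 works: 68² = 4624, and 4624 − 46 = 4578 = 42·109.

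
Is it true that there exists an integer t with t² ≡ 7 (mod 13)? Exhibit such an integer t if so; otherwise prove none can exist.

No such integer exists.

Computing t² mod 13 for t = 0, 1, …, 6 (enough, by the symmetry t ↦ 13 − t) gives 0, 1, 4, 9, 3, 12, 10.
So the quadratic residues mod 13 are {0, 1, 3, 4, 9, 10, 12}, and 7 is not among them.
Hence no integer t has t² ≡ 7 (mod 13).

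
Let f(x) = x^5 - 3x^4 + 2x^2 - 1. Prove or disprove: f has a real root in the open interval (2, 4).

Yes, f has a root in the interval.

f(2) = -9 and f(4) = 287, which have opposite signs.
As a polynomial, f is continuous on every closed interval.
By the Intermediate Value Theorem, f takes the value 0 somewhere in the open interval.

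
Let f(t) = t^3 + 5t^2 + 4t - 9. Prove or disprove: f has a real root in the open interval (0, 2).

f(0) = -9 and f(2) = 27, which have opposite signs.
f is continuous everywhere (it is a polynomial), in particular on [0, 2].
By the Intermediate Value Theorem f must vanish at some point of (0, 2).

Yes, f has a root in the interval.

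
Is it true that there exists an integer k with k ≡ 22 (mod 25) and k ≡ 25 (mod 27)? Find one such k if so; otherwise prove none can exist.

k = 322

The moduli 25 and 27 are coprime, so by the Chinese Remainder Theorem a unique solution modulo 675 exists.
Write k = 22 + 25t and require 22 + 25t ≡ 25 (mod 27), i.e. 25t ≡ 3 (mod 27).
To invert 25 modulo 27: 27 = 1·25 + 2, 25 = 12·2 + 1, 2 = 2·1 + 0, and unwinding, 1 = 25 − 12·2 = 25 − 12·(27 − 1·25) = −12·27 + 13·25. Thus 25⁻¹ ≡ 13 (mod 27).
Multiplying by 13: t ≡ 13·3 = 39 ≡ 12 (mod 27).
Taking t = 12 gives k = 22 + 25·12 = 322.
Verify: 322 = 12·25 + 22 and 322 = 11·27 + 25. ✓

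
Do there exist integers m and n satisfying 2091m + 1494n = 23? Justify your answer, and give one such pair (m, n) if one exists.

Both 2091 and 1494 are divisible by gcd(2091, 1494) = 3, hence so is any combination 2091m + 1494n.
But 23 is not a multiple of 3 (it leaves remainder 2).
Hence no integers m, n satisfy the equation.

No such integers exist.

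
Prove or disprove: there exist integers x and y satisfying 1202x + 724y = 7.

Any value of 1202x + 724y is a multiple of gcd(1202, 724) = 2.
But 7 is not a multiple of 2 (it leaves remainder 1).
Hence no integers x, y satisfy the equation.

There are no such integers.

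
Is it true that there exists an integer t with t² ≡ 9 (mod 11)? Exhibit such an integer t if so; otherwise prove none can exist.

t = 3

Take t = 3. Then 3² = 9, and since 0 ≤ 9 < 11 this is already reduced: 3² ≡ 9 (mod 11).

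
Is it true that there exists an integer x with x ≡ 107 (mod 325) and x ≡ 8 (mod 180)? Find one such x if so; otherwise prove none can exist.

There is no such integer.

Reduce both congruences modulo 5, which divides 325 and 180: they say x ≡ 107 (mod 5) and x ≡ 8 (mod 5).
But 107 mod 5 = 2 while 8 mod 5 = 3, a contradiction.
So no integer satisfies both congruences.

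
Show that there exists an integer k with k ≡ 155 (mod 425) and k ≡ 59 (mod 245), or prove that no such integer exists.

Reduce both congruences modulo 5, which divides 425 and 245: they say k ≡ 155 (mod 5) and k ≡ 59 (mod 5).
However 155 ≡ 0 and 59 ≡ 4 (mod 5), and 0 ≠ 4.
So no integer satisfies both congruences.

No such integer exists.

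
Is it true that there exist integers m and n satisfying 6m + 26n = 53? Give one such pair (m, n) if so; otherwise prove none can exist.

There are no such integers.

Both 6 and 26 are divisible by gcd(6, 26) = 2, hence so is any combination 6m + 26n.
But 53 is not a multiple of 2 (it leaves remainder 1).
Hence no integers m, n satisfy the equation.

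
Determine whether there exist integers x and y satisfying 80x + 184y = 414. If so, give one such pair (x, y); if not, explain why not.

gcd(80, 184) = 8, so every integer of the form 80x + 184y is a multiple of 8.
But 414 is not a multiple of 8 (it leaves remainder 6).
So the equation is unsolvable over ℤ.

No, no such integers exist.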